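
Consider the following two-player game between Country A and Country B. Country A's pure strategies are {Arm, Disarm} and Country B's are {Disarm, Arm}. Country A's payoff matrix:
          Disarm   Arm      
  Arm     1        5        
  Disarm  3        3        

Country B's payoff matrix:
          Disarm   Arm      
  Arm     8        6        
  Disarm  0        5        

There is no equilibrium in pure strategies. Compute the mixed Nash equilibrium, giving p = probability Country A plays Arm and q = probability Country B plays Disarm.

Set Country B's expected payoff from Disarm equal to that from Arm:
  Country B's expected payoff from Disarm: p·8 + (1−p)·0 = 8p
  Country B's expected payoff from Arm: p·6 + (1−p)·5 = p + 5
  8p = p + 5  ⇒  7p = 5  ⇒  p = 5/7.
In a mixed equilibrium Country A is indifferent between Arm and Disarm; this condition fixes q.
  Country A's expected payoff from Arm: q·1 + (1−q)·5 = -4q + 5
  Country A's expected payoff from Disarm: q·3 + (1−q)·3 = 3
  -4q + 5 = 3  ⇒  -4q = -2  ⇒  q = 1/2.

p = 5/7, q = 1/2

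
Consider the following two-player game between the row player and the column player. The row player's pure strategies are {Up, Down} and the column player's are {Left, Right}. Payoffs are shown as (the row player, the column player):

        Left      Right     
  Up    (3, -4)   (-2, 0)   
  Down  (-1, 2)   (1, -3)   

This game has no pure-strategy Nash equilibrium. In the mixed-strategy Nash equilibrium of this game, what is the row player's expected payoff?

1/7

Set the row player's expected payoff from Up equal to that from Down:
  the row player's expected payoff from Up: q·3 + (1−q)·(-2) = 5q - 2
  the row player's expected payoff from Down: q·(-1) + (1−q)·1 = -2q + 1
  5q - 2 = -2q + 1  ⇒  7q = 3  ⇒  q = 3/7.
At equilibrium the row player is indifferent across rows, so the row player's payoff equals the payoff from Up: (3/7)·3 + (4/7)·(-2) = 1/7.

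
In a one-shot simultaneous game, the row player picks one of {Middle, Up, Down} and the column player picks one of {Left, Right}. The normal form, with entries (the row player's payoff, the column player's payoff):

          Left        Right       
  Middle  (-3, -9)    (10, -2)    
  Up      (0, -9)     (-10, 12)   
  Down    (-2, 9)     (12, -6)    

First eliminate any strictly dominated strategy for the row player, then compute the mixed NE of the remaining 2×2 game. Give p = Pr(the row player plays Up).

The row player's strategy Middle is strictly dominated by Down: -2 > -3 and 12 > 10. Eliminate Middle.
Set the column player's expected payoff from Left equal to that from Right:
  the column player's payoff from Left: p·(-9) + (1−p)·9 = -18p + 9
  the column player's payoff from Right: p·12 + (1−p)·(-6) = 18p - 6
  -18p + 9 = 18p - 6  ⇒  -36p = -15  ⇒  p = 5/12.

p = 5/12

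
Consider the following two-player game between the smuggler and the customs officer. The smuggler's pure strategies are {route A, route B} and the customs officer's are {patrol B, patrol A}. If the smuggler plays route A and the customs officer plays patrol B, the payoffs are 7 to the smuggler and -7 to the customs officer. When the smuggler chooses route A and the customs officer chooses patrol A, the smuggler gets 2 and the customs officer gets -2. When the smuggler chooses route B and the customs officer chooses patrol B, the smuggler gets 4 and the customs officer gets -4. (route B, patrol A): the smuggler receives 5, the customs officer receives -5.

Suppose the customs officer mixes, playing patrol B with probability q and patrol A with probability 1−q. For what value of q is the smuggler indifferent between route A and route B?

The customs officer's mix must leave the smuggler indifferent between route A and route B.
  the smuggler's payoff from route A: q·7 + (1−q)·2 = 5q + 2
  the smuggler's payoff from route B: q·4 + (1−q)·5 = -q + 5
  5q + 2 = -q + 5  ⇒  6q = 3  ⇒  q = 1/2.

q = 1/2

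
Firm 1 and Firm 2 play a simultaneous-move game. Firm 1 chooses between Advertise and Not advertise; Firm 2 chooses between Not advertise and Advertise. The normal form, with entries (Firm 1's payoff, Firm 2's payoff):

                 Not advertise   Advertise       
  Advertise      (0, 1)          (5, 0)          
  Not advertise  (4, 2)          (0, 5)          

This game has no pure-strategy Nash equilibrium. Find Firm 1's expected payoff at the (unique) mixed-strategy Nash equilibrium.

20/9

Set Firm 1's expected payoff from Advertise equal to that from Not advertise:
  Firm 1's payoff to Advertise: q·0 + (1−q)·5 = -5q + 5
  Firm 1's payoff to Not advertise: q·4 + (1−q)·0 = 4q
  -5q + 5 = 4q  ⇒  -9q = -5  ⇒  q = 5/9.
At equilibrium Firm 1 is indifferent across rows, so Firm 1's payoff equals the payoff from Advertise: (5/9)·0 + (4/9)·5 = 20/9.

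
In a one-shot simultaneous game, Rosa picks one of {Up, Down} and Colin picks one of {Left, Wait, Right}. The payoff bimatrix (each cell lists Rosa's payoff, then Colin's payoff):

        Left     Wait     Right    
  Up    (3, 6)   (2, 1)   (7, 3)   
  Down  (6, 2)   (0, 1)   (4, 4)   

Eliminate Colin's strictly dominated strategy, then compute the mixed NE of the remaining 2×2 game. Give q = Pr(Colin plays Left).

Colin's strategy Wait is strictly dominated by Right: 3 > 1 and 4 > 1. Eliminate Wait.
In a mixed equilibrium Rosa is indifferent between Up and Down; this condition fixes q.
  Rosa's payoff to Up: q·3 + (1−q)·7 = -4q + 7
  Rosa's payoff to Down: q·6 + (1−q)·4 = 2q + 4
  -4q + 7 = 2q + 4  ⇒  -6q = -3  ⇒  q = 1/2.

q = 1/2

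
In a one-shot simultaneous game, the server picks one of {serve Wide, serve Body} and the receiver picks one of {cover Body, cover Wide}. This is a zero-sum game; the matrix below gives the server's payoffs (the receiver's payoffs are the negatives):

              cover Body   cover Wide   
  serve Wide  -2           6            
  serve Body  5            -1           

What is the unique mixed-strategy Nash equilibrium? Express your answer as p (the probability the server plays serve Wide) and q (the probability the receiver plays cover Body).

p = 3/7, q = 1/2

The server's mix must leave the receiver indifferent between cover Body and cover Wide.
  the receiver's payoff to cover Body: p·2 + (1−p)·(-5) = 7p - 5
  the receiver's payoff to cover Wide: p·(-6) + (1−p)·1 = -7p + 1
  7p - 5 = -7p + 1  ⇒  14p = 6  ⇒  p = 3/7.
For the server to be willing to mix, the server must be indifferent between serve Wide and serve Body, which pins down the receiver's mix.
  the server's payoff from serve Wide: q·(-2) + (1−q)·6 = -8q + 6
  the server's payoff from serve Body: q·5 + (1−q)·(-1) = 6q - 1
  -8q + 6 = 6q - 1  ⇒  -14q = -7  ⇒  q = 1/2.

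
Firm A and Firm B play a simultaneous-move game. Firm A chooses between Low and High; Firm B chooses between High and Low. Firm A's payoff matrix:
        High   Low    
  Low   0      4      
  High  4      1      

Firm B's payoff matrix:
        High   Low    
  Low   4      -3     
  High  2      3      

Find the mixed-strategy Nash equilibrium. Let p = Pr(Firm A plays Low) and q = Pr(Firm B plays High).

Firm A's mix must leave Firm B indifferent between High and Low.
  Firm B's payoff from High: p·4 + (1−p)·2 = 2p + 2
  Firm B's payoff from Low: p·(-3) + (1−p)·3 = -6p + 3
  2p + 2 = -6p + 3  ⇒  8p = 1  ⇒  p = 1/8.
Firm A's indifference between Low and High determines Firm B's mixing probability q:
  Firm A's expected payoff from Low: q·0 + (1−q)·4 = -4q + 4
  Firm A's expected payoff from High: q·4 + (1−q)·1 = 3q + 1
  -4q + 4 = 3q + 1  ⇒  -7q = -3  ⇒  q = 3/7.

p = 1/8, q = 3/7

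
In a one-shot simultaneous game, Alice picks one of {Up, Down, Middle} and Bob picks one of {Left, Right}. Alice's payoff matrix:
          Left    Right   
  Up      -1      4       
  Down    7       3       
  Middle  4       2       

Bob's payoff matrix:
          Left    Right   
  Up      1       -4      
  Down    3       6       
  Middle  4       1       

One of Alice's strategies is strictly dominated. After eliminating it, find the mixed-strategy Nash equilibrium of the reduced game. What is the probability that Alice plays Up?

p = 3/8

Alice's strategy Middle is strictly dominated by Down: 7 > 4 and 3 > 2. Eliminate Middle.
Set Bob's expected payoff from Left equal to that from Right:
  Bob's payoff to Left: p·1 + (1−p)·3 = -2p + 3
  Bob's payoff to Right: p·(-4) + (1−p)·6 = -10p + 6
  -2p + 3 = -10p + 6  ⇒  8p = 3  ⇒  p = 3/8.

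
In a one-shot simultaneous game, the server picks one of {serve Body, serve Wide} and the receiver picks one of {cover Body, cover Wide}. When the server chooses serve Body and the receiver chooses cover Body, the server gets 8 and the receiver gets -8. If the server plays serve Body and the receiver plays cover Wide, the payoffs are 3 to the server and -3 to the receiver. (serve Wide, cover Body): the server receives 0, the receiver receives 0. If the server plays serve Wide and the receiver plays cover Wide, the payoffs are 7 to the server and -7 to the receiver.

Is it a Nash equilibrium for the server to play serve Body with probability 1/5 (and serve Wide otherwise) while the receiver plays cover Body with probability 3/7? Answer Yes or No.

Given the server's mix p = 1/5, the receiver's payoff from cover Body is -8/5 but from cover Wide is -31/5. The receiver strictly prefers cover Body, so the receiver would not mix.
So the proposed profile is not a Nash equilibrium.

No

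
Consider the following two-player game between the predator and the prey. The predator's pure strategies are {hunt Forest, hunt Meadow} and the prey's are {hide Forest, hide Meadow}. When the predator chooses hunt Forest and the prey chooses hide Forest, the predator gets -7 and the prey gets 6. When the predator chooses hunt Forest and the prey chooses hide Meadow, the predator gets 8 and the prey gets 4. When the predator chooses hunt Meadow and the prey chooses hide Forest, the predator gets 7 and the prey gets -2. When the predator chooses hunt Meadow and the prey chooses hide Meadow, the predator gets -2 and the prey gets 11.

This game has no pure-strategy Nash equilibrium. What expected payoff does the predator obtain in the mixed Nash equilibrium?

7/4

For the predator to be willing to mix, the predator must be indifferent between hunt Forest and hunt Meadow, which pins down the prey's mix.
  the predator's expected payoff from hunt Forest: q·(-7) + (1−q)·8 = -15q + 8
  the predator's expected payoff from hunt Meadow: q·7 + (1−q)·(-2) = 9q - 2
  -15q + 8 = 9q - 2  ⇒  -24q = -10  ⇒  q = 5/12.
At equilibrium the predator is indifferent across rows, so the predator's payoff equals the payoff from hunt Forest: (5/12)·(-7) + (7/12)·8 = 7/4.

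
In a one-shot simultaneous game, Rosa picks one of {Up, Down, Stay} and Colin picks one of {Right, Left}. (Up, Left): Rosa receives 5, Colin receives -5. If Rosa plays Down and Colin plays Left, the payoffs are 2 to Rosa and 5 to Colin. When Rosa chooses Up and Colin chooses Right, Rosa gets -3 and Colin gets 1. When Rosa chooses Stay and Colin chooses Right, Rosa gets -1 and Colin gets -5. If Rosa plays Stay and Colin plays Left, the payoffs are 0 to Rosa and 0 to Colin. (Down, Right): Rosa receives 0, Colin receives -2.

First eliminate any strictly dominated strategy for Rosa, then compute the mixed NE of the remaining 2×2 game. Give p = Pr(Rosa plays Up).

Rosa's strategy Stay is strictly dominated by Down: 0 > -1 and 2 > 0. Eliminate Stay.
Colin's indifference between Right and Left determines Rosa's mixing probability p:
  Colin's payoff from Right: p·1 + (1−p)·(-2) = 3p - 2
  Colin's payoff from Left: p·(-5) + (1−p)·5 = -10p + 5
  3p - 2 = -10p + 5  ⇒  13p = 7  ⇒  p = 7/13.

p = 7/13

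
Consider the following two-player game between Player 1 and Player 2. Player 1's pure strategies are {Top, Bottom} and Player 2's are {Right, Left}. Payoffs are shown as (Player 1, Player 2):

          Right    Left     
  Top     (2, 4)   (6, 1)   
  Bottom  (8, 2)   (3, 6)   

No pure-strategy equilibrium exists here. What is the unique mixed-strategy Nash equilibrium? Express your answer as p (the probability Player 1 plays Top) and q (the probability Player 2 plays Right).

Player 2's indifference between Right and Left determines Player 1's mixing probability p:
  Player 2's payoff from Right: p·4 + (1−p)·2 = 2p + 2
  Player 2's payoff from Left: p·1 + (1−p)·6 = -5p + 6
  2p + 2 = -5p + 6  ⇒  7p = 4  ⇒  p = 4/7.
Player 2's mix must leave Player 1 indifferent between Top and Bottom.
  Player 1's payoff to Top: q·2 + (1−q)·6 = -4q + 6
  Player 1's payoff to Bottom: q·8 + (1−q)·3 = 5q + 3
  -4q + 6 = 5q + 3  ⇒  -9q = -3  ⇒  q = 1/3.

p = 4/7, q = 1/3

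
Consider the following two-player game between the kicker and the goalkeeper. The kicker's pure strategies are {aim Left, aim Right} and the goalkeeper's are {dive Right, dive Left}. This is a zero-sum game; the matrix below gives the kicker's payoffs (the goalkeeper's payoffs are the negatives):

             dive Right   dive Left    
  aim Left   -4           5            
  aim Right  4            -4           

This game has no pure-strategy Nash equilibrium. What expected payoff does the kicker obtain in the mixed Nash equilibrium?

The goalkeeper's mix must leave the kicker indifferent between aim Left and aim Right.
  the kicker's payoff from aim Left: q·(-4) + (1−q)·5 = -9q + 5
  the kicker's payoff from aim Right: q·4 + (1−q)·(-4) = 8q - 4
  -9q + 5 = 8q - 4  ⇒  -17q = -9  ⇒  q = 9/17.
At equilibrium the kicker is indifferent across rows, so the kicker's payoff equals the payoff from aim Left: (9/17)·(-4) + (8/17)·5 = 4/17.

4/17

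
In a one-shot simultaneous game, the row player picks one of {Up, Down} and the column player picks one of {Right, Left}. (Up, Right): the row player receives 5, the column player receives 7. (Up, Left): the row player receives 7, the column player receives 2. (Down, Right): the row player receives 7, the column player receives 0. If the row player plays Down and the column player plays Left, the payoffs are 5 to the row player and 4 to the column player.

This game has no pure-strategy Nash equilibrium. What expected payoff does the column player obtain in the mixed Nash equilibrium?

The column player's indifference between Right and Left determines the row player's mixing probability p:
  the column player's payoff to Right: p·7 + (1−p)·0 = 7p
  the column player's payoff to Left: p·2 + (1−p)·4 = -2p + 4
  7p = -2p + 4  ⇒  9p = 4  ⇒  p = 4/9.
At equilibrium the column player is indifferent across columns, so the column player's payoff equals the payoff from Right: (4/9)·7 + (5/9)·0 = 28/9.

28/9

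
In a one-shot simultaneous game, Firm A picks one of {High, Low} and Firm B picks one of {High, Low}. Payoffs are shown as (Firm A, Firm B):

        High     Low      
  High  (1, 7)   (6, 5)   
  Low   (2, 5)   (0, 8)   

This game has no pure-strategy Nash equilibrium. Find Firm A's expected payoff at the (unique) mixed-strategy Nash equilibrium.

Firm A's indifference between High and Low determines Firm B's mixing probability q:
  Firm A's expected payoff from High: q·1 + (1−q)·6 = -5q + 6
  Firm A's expected payoff from Low: q·2 + (1−q)·0 = 2q
  -5q + 6 = 2q  ⇒  -7q = -6  ⇒  q = 6/7.
At equilibrium Firm A is indifferent across rows, so Firm A's payoff equals the payoff from High: (6/7)·1 + (1/7)·6 = 12/7.

12/7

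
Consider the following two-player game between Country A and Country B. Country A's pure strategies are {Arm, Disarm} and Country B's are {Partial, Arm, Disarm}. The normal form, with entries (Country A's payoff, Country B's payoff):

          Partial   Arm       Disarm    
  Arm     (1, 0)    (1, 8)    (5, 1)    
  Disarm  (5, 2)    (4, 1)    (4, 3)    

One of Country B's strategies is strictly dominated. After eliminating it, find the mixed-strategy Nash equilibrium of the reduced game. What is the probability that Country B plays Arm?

q = 1/4

Country B's strategy Partial is strictly dominated by Disarm: 1 > 0 and 3 > 2. Eliminate Partial.
For Country A to be willing to mix, Country A must be indifferent between Arm and Disarm, which pins down Country B's mix.
  Country A's payoff from Arm: q·1 + (1−q)·5 = -4q + 5
  Country A's payoff from Disarm: q·4 + (1−q)·4 = 4
  -4q + 5 = 4  ⇒  -4q = -1  ⇒  q = 1/4.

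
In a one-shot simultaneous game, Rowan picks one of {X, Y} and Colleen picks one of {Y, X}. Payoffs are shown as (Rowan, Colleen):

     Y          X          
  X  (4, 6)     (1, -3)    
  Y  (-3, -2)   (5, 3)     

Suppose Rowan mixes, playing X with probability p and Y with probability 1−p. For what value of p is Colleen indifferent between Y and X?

In a mixed equilibrium Colleen is indifferent between Y and X; this condition fixes p.
  Colleen's payoff to Y: p·6 + (1−p)·(-2) = 8p - 2
  Colleen's payoff to X: p·(-3) + (1−p)·3 = -6p + 3
  8p - 2 = -6p + 3  ⇒  14p = 5  ⇒  p = 5/14.

p = 5/14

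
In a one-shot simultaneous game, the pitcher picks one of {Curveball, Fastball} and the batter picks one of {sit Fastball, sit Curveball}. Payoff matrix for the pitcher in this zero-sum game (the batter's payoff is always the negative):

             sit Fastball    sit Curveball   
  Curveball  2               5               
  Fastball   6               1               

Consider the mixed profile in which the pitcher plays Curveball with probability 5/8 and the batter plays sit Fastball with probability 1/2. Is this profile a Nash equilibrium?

Check the batter's indifference given the pitcher's mix p = 5/8:
  payoff from sit Fastball = -7/2; payoff from sit Curveball = -7/2 — equal.
Check the pitcher's indifference given the batter's mix q = 1/2:
  payoff from Curveball = 7/2; payoff from Fastball = 7/2 — equal.
Both players are indifferent, so neither can profitably deviate.

Yes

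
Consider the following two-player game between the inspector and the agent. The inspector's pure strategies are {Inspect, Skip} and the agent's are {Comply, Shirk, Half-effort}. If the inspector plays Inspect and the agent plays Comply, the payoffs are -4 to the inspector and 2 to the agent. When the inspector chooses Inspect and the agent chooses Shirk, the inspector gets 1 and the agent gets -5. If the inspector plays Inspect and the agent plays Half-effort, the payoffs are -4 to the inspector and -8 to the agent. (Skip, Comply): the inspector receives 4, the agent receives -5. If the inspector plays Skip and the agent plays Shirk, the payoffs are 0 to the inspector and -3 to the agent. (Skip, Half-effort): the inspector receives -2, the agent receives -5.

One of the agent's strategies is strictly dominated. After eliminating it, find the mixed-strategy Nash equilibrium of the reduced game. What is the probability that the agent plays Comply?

q = 1/9

The agent's strategy Half-effort is strictly dominated by Shirk: -5 > -8 and -3 > -5. Eliminate Half-effort.
In a mixed equilibrium the inspector is indifferent between Inspect and Skip; this condition fixes q.
  the inspector's expected payoff from Inspect: q·(-4) + (1−q)·1 = -5q + 1
  the inspector's expected payoff from Skip: q·4 + (1−q)·0 = 4q
  -5q + 1 = 4q  ⇒  -9q = -1  ⇒  q = 1/9.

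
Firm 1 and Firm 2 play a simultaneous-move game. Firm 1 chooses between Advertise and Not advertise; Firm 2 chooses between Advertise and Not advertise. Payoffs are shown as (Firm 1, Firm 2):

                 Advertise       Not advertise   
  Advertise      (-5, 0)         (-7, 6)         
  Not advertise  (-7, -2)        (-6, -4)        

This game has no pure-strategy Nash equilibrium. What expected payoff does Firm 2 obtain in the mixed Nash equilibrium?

Firm 2's indifference between Advertise and Not advertise determines Firm 1's mixing probability p:
  Firm 2's payoff from Advertise: p·0 + (1−p)·(-2) = 2p - 2
  Firm 2's payoff from Not advertise: p·6 + (1−p)·(-4) = 10p - 4
  2p - 2 = 10p - 4  ⇒  -8p = -2  ⇒  p = 1/4.
At equilibrium Firm 2 is indifferent across columns, so Firm 2's payoff equals the payoff from Advertise: (1/4)·0 + (3/4)·(-2) = -3/2.

-3/2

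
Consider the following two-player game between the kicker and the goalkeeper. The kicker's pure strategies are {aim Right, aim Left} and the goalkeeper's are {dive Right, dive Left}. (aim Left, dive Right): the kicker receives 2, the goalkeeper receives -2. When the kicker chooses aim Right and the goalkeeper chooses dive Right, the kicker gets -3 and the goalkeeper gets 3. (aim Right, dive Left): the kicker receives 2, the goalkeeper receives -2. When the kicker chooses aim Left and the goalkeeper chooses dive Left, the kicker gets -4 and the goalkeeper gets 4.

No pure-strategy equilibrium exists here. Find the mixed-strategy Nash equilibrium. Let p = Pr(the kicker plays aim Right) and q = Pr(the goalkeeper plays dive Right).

p = 6/11, q = 6/11

The kicker's mix must leave the goalkeeper indifferent between dive Right and dive Left.
  the goalkeeper's expected payoff from dive Right: p·3 + (1−p)·(-2) = 5p - 2
  the goalkeeper's expected payoff from dive Left: p·(-2) + (1−p)·4 = -6p + 4
  5p - 2 = -6p + 4  ⇒  11p = 6  ⇒  p = 6/11.
The kicker's indifference between aim Right and aim Left determines the goalkeeper's mixing probability q:
  the kicker's expected payoff from aim Right: q·(-3) + (1−q)·2 = -5q + 2
  the kicker's expected payoff from aim Left: q·2 + (1−q)·(-4) = 6q - 4
  -5q + 2 = 6q - 4  ⇒  -11q = -6  ⇒  q = 6/11.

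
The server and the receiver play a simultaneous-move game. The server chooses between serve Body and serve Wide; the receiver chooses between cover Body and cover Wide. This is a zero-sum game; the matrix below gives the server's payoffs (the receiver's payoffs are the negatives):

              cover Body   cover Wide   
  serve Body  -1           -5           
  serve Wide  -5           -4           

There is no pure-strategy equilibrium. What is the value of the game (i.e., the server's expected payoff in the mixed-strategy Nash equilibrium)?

For the server to be willing to mix, the server must be indifferent between serve Body and serve Wide, which pins down the receiver's mix.
  the server's expected payoff from serve Body: q·(-1) + (1−q)·(-5) = 4q - 5
  the server's expected payoff from serve Wide: q·(-5) + (1−q)·(-4) = -q - 4
  4q - 5 = -q - 4  ⇒  5q = 1  ⇒  q = 1/5.
The value is the server's expected payoff against this mix (using serve Body): (1/5)·(-1) + (4/5)·(-5) = -21/5.

v = -21/5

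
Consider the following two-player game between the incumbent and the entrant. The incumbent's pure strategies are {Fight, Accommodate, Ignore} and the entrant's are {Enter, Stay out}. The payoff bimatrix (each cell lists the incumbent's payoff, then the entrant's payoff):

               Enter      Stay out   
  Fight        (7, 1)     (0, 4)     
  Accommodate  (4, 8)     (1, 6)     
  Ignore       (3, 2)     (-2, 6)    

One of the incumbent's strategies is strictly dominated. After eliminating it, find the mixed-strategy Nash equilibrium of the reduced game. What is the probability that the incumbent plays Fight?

The incumbent's strategy Ignore is strictly dominated by Accommodate: 4 > 3 and 1 > -2. Eliminate Ignore.
For the entrant to be willing to mix, the entrant must be indifferent between Enter and Stay out, which pins down the incumbent's mix.
  the entrant's payoff to Enter: p·1 + (1−p)·8 = -7p + 8
  the entrant's payoff to Stay out: p·4 + (1−p)·6 = -2p + 6
  -7p + 8 = -2p + 6  ⇒  -5p = -2  ⇒  p = 2/5.

p = 2/5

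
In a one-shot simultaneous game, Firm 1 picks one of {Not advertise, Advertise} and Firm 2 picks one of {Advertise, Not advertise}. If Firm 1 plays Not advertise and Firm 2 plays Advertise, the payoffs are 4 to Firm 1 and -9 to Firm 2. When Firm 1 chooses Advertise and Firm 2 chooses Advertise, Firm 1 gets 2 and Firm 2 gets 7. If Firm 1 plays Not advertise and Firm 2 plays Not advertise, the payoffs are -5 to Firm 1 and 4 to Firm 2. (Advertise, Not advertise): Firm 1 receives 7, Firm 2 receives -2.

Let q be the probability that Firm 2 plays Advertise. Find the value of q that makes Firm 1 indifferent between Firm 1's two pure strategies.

Set Firm 1's expected payoff from Not advertise equal to that from Advertise:
  Firm 1's expected payoff from Not advertise: q·4 + (1−q)·(-5) = 9q - 5
  Firm 1's expected payoff from Advertise: q·2 + (1−q)·7 = -5q + 7
  9q - 5 = -5q + 7  ⇒  14q = 12  ⇒  q = 6/7.

q = 6/7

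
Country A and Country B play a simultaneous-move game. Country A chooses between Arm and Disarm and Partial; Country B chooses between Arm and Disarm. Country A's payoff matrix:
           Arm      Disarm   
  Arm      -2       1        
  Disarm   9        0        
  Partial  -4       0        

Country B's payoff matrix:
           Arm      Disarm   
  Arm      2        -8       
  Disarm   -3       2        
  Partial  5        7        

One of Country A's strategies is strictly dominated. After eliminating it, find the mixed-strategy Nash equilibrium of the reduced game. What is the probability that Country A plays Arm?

p = 1/3

Country A's strategy Partial is strictly dominated by Arm: -2 > -4 and 1 > 0. Eliminate Partial.
Set Country B's expected payoff from Arm equal to that from Disarm:
  Country B's payoff to Arm: p·2 + (1−p)·(-3) = 5p - 3
  Country B's payoff to Disarm: p·(-8) + (1−p)·2 = -10p + 2
  5p - 3 = -10p + 2  ⇒  15p = 5  ⇒  p = 1/3.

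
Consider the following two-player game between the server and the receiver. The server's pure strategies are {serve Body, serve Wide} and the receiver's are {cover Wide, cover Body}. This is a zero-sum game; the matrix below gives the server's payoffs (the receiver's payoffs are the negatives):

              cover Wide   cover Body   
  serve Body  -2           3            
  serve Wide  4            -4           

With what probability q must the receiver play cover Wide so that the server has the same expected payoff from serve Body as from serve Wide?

In a mixed equilibrium the server is indifferent between serve Body and serve Wide; this condition fixes q.
  the server's payoff to serve Body: q·(-2) + (1−q)·3 = -5q + 3
  the server's payoff to serve Wide: q·4 + (1−q)·(-4) = 8q - 4
  -5q + 3 = 8q - 4  ⇒  -13q = -7  ⇒  q = 7/13.

q = 7/13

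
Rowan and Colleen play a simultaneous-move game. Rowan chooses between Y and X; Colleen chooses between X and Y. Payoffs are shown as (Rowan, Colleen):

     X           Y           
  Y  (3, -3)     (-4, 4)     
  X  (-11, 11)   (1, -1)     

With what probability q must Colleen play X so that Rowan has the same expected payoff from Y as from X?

Set Rowan's expected payoff from Y equal to that from X:
  Rowan's payoff from Y: q·3 + (1−q)·(-4) = 7q - 4
  Rowan's payoff from X: q·(-11) + (1−q)·1 = -12q + 1
  7q - 4 = -12q + 1  ⇒  19q = 5  ⇒  q = 5/19.

q = 5/19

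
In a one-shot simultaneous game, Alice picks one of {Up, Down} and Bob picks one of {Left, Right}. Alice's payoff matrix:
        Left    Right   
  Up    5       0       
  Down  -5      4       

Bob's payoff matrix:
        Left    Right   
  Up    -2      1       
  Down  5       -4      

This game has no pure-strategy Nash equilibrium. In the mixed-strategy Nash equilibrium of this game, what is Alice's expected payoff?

Bob's mix must leave Alice indifferent between Up and Down.
  Alice's payoff to Up: q·5 + (1−q)·0 = 5q
  Alice's payoff to Down: q·(-5) + (1−q)·4 = -9q + 4
  5q = -9q + 4  ⇒  14q = 4  ⇒  q = 2/7.
At equilibrium Alice is indifferent across rows, so Alice's payoff equals the payoff from Up: (2/7)·5 + (5/7)·0 = 10/7.

10/7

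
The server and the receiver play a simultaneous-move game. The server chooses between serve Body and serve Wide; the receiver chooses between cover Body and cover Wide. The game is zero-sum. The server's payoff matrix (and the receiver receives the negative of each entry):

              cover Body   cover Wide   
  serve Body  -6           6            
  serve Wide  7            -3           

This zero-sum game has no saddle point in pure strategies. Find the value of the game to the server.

The receiver's mix must leave the server indifferent between serve Body and serve Wide.
  the server's payoff to serve Body: q·(-6) + (1−q)·6 = -12q + 6
  the server's payoff to serve Wide: q·7 + (1−q)·(-3) = 10q - 3
  -12q + 6 = 10q - 3  ⇒  -22q = -9  ⇒  q = 9/22.
The value is the server's expected payoff against this mix (using serve Body): (9/22)·(-6) + (13/22)·6 = 12/11.

v = 12/11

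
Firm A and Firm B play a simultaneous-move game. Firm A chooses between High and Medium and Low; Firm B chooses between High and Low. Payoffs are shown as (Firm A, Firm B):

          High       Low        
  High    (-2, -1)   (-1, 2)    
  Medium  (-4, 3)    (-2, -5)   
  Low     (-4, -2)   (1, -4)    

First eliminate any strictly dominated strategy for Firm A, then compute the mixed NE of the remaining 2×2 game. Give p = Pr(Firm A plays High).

p = 2/5

Firm A's strategy Medium is strictly dominated by High: -2 > -4 and -1 > -2. Eliminate Medium.
For Firm B to be willing to mix, Firm B must be indifferent between High and Low, which pins down Firm A's mix.
  Firm B's payoff to High: p·(-1) + (1−p)·(-2) = p - 2
  Firm B's payoff to Low: p·2 + (1−p)·(-4) = 6p - 4
  p - 2 = 6p - 4  ⇒  -5p = -2  ⇒  p = 2/5.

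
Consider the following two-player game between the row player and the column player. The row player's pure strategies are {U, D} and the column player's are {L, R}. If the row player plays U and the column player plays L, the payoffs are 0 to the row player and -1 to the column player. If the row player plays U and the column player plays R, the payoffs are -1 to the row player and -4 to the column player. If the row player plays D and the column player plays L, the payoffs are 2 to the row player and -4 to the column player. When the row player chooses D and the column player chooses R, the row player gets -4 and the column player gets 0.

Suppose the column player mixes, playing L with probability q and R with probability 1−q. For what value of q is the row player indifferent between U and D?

For the row player to be willing to mix, the row player must be indifferent between U and D, which pins down the column player's mix.
  the row player's payoff to U: q·0 + (1−q)·(-1) = q - 1
  the row player's payoff to D: q·2 + (1−q)·(-4) = 6q - 4
  q - 1 = 6q - 4  ⇒  -5q = -3  ⇒  q = 3/5.

q = 3/5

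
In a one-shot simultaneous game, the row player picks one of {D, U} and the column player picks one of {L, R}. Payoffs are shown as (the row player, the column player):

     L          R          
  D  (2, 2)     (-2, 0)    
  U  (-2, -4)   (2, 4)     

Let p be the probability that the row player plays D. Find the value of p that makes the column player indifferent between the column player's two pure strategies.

p = 4/5

For the column player to be willing to mix, the column player must be indifferent between L and R, which pins down the row player's mix.
  the column player's payoff to L: p·2 + (1−p)·(-4) = 6p - 4
  the column player's payoff to R: p·0 + (1−p)·4 = -4p + 4
  6p - 4 = -4p + 4  ⇒  10p = 8  ⇒  p = 4/5.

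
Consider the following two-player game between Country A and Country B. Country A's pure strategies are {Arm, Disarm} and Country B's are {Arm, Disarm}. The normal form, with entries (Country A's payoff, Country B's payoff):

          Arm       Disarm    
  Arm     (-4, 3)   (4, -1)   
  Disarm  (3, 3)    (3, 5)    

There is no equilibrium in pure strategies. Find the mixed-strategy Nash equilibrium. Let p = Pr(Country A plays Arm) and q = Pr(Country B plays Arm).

Country B's indifference between Arm and Disarm determines Country A's mixing probability p:
  Country B's payoff from Arm: p·3 + (1−p)·3 = 3
  Country B's payoff from Disarm: p·(-1) + (1−p)·5 = -6p + 5
  3 = -6p + 5  ⇒  6p = 2  ⇒  p = 1/3.
Country A's indifference between Arm and Disarm determines Country B's mixing probability q:
  Country A's payoff from Arm: q·(-4) + (1−q)·4 = -8q + 4
  Country A's payoff from Disarm: q·3 + (1−q)·3 = 3
  -8q + 4 = 3  ⇒  -8q = -1  ⇒  q = 1/8.

p = 1/3, q = 1/8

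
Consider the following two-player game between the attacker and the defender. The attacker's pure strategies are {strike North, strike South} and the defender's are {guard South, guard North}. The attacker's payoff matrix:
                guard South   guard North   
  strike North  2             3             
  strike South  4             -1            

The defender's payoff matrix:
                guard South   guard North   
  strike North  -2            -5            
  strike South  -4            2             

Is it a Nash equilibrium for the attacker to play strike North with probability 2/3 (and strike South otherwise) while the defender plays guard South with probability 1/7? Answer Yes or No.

No

Given the defender's mix q = 1/7, the attacker's payoff from strike North is 20/7 but from strike South is -2/7. The attacker strictly prefers strike North, so the attacker would not mix.
So the proposed profile is not a Nash equilibrium.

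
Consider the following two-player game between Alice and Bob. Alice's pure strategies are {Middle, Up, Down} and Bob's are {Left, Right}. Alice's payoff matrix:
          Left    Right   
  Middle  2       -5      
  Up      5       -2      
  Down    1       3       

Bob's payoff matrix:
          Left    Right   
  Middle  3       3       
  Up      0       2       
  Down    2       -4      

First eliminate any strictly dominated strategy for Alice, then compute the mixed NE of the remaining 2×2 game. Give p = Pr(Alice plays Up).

p = 3/4

Alice's strategy Middle is strictly dominated by Up: 5 > 2 and -2 > -5. Eliminate Middle.
In a mixed equilibrium Bob is indifferent between Left and Right; this condition fixes p.
  Bob's payoff from Left: p·0 + (1−p)·2 = -2p + 2
  Bob's payoff from Right: p·2 + (1−p)·(-4) = 6p - 4
  -2p + 2 = 6p - 4  ⇒  -8p = -6  ⇒  p = 3/4.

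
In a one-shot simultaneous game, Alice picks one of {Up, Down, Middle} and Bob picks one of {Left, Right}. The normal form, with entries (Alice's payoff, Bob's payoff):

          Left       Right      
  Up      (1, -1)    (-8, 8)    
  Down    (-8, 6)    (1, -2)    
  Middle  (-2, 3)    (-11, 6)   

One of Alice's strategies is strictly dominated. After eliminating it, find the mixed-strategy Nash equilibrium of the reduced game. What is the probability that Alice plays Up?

Alice's strategy Middle is strictly dominated by Up: 1 > -2 and -8 > -11. Eliminate Middle.
Bob's indifference between Left and Right determines Alice's mixing probability p:
  Bob's expected payoff from Left: p·(-1) + (1−p)·6 = -7p + 6
  Bob's expected payoff from Right: p·8 + (1−p)·(-2) = 10p - 2
  -7p + 6 = 10p - 2  ⇒  -17p = -8  ⇒  p = 8/17.

p = 8/17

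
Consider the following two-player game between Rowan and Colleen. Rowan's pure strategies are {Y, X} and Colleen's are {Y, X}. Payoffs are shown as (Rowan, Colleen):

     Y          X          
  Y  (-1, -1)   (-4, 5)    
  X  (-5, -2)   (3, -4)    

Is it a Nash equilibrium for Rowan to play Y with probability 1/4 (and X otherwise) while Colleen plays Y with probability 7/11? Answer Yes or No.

Check Colleen's indifference given Rowan's mix p = 1/4:
  payoff from Y = -7/4; payoff from X = -7/4 — equal.
Check Rowan's indifference given Colleen's mix q = 7/11:
  payoff from Y = -23/11; payoff from X = -23/11 — equal.
Both players are indifferent, so neither can profitably deviate.

Yes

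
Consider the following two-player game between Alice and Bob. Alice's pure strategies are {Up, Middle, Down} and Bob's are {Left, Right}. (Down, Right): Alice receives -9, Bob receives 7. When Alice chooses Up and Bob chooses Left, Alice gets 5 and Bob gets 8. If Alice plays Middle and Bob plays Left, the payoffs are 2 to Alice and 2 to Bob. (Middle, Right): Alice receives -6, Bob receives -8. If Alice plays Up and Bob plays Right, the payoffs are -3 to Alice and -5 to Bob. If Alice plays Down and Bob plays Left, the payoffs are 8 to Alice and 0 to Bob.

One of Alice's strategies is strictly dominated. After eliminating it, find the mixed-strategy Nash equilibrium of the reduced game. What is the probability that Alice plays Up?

p = 7/20

Alice's strategy Middle is strictly dominated by Up: 5 > 2 and -3 > -6. Eliminate Middle.
For Bob to be willing to mix, Bob must be indifferent between Left and Right, which pins down Alice's mix.
  Bob's payoff from Left: p·8 + (1−p)·0 = 8p
  Bob's payoff from Right: p·(-5) + (1−p)·7 = -12p + 7
  8p = -12p + 7  ⇒  20p = 7  ⇒  p = 7/20.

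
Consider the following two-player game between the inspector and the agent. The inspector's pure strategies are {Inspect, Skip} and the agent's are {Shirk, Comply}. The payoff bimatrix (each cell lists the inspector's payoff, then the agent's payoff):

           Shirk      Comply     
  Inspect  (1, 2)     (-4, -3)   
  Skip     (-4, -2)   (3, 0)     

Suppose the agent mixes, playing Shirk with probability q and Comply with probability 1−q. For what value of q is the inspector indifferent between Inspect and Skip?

q = 7/12

For the inspector to be willing to mix, the inspector must be indifferent between Inspect and Skip, which pins down the agent's mix.
  the inspector's payoff to Inspect: q·1 + (1−q)·(-4) = 5q - 4
  the inspector's payoff to Skip: q·(-4) + (1−q)·3 = -7q + 3
  5q - 4 = -7q + 3  ⇒  12q = 7  ⇒  q = 7/12.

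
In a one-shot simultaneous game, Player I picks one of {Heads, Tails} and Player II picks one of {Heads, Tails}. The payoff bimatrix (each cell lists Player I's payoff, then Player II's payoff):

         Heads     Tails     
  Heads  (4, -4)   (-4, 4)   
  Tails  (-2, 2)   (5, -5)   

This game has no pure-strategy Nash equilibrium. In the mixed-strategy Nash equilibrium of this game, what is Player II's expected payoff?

In a mixed equilibrium Player II is indifferent between Heads and Tails; this condition fixes p.
  Player II's payoff to Heads: p·(-4) + (1−p)·2 = -6p + 2
  Player II's payoff to Tails: p·4 + (1−p)·(-5) = 9p - 5
  -6p + 2 = 9p - 5  ⇒  -15p = -7  ⇒  p = 7/15.
At equilibrium Player II is indifferent across columns, so Player II's payoff equals the payoff from Heads: (7/15)·(-4) + (8/15)·2 = -4/5.

-4/5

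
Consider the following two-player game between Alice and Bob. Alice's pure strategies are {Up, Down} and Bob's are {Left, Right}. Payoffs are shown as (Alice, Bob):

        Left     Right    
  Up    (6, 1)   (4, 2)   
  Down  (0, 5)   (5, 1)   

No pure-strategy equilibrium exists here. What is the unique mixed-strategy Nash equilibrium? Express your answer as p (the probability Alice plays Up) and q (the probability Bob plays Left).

p = 4/5, q = 1/7

Set Bob's expected payoff from Left equal to that from Right:
  Bob's payoff from Left: p·1 + (1−p)·5 = -4p + 5
  Bob's payoff from Right: p·2 + (1−p)·1 = p + 1
  -4p + 5 = p + 1  ⇒  -5p = -4  ⇒  p = 4/5.
Bob's mix must leave Alice indifferent between Up and Down.
  Alice's payoff from Up: q·6 + (1−q)·4 = 2q + 4
  Alice's payoff from Down: q·0 + (1−q)·5 = -5q + 5
  2q + 4 = -5q + 5  ⇒  7q = 1  ⇒  q = 1/7.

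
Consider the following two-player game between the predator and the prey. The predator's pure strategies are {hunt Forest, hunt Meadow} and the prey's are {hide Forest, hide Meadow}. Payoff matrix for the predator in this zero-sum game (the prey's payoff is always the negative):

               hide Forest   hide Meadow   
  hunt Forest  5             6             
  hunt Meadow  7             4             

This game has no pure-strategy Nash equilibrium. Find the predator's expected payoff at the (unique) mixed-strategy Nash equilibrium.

11/2

For the predator to be willing to mix, the predator must be indifferent between hunt Forest and hunt Meadow, which pins down the prey's mix.
  the predator's payoff to hunt Forest: q·5 + (1−q)·6 = -q + 6
  the predator's payoff to hunt Meadow: q·7 + (1−q)·4 = 3q + 4
  -q + 6 = 3q + 4  ⇒  -4q = -2  ⇒  q = 1/2.
At equilibrium the predator is indifferent across rows, so the predator's payoff equals the payoff from hunt Forest: (1/2)·5 + (1/2)·6 = 11/2.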